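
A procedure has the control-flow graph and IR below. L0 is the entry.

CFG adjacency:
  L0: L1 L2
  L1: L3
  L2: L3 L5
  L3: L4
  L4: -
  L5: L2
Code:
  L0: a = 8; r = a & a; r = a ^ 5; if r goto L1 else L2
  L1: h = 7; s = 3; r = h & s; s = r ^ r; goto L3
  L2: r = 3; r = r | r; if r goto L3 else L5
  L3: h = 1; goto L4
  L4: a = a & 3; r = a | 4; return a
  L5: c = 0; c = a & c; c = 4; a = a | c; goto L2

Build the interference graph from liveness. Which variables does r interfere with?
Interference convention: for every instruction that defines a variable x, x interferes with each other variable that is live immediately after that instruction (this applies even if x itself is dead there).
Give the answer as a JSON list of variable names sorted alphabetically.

def/use:
  L0 def {a,r} use ∅
  L1 def {h,r,s} use ∅
  L2 def {r} use ∅
  L3 def {h} use ∅
  L4 def {a,r} use {a}
  L5 def {a,c} use {a}

Backward fixpoint:
  L0: in=∅ out={a}
  L1: in={a} out={a}
  L2: in={a} out={a}
  L3: in={a} out={a}
  L4: in={a} out=∅
  L5: in={a} out={a}

Conflict graph:
  a: {c,h,r,s}
  c: {a}
  h: {a,s}
  r: {a}
  s: {a,h}

N(r) = ["a"]

Answer: ["a"]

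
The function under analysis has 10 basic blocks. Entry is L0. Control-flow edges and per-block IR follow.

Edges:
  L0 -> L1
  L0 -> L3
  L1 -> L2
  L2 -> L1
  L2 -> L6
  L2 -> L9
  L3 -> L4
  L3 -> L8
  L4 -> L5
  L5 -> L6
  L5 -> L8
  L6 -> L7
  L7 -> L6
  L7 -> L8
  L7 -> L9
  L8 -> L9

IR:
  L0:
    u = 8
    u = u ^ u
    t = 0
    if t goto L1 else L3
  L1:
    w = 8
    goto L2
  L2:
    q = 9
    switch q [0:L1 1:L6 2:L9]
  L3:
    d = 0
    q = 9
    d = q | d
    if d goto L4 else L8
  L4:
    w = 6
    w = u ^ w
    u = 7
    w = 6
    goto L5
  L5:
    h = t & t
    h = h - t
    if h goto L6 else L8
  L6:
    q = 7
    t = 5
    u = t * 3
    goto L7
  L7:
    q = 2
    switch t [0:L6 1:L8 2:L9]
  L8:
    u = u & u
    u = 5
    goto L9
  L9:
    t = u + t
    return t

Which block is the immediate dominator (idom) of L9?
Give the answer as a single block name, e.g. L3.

Answer: L0

Derivation:
idom tree: L1←L0 L2←L1 L3←L0 L4←L3 L5←L4 L6←L0 L7←L6 L8←L0 L9←L0
Dom at joins:
  L1: preds {L0,L2}: {L0} ∩ {L0,L1,L2} = {L0}; idom=L0
  L6: preds {L2,L5,L7}: {L0,L1,L2} ∩ {L0,L3,L4,L5} ∩ {L0,L6,L7} = {L0}; idom=L0
  L8: preds {L3,L5,L7}: {L0,L3} ∩ {L0,L3,L4,L5} ∩ {L0,L6,L7} = {L0}; idom=L0
  L9: preds {L2,L7,L8}: {L0,L1,L2} ∩ {L0,L6,L7} ∩ {L0,L8} = {L0}; idom=L0

idom(L9) = L0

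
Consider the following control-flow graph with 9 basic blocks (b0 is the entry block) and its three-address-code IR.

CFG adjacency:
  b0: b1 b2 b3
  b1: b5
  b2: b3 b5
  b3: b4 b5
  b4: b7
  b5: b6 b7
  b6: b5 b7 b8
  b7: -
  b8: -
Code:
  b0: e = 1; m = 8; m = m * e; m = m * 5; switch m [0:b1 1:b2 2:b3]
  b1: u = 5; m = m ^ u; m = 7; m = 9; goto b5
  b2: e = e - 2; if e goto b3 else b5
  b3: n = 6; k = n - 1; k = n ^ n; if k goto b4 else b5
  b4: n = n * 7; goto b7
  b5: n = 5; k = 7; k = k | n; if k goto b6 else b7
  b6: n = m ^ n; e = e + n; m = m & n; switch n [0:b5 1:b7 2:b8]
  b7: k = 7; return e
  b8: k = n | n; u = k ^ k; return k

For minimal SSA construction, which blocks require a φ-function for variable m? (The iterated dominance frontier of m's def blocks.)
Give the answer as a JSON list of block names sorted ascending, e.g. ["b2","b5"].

idom tree: b1←b0 b2←b0 b3←b0 b4←b3 b5←b0 b6←b5 b7←b0 b8←b6
Dom at joins:
  b3: preds {b0,b2}: {b0} ∩ {b0,b2} = {b0}; idom=b0
  b5: preds {b1,b2,b3,b6}: {b0,b1} ∩ {b0,b2} ∩ {b0,b3} ∩ {b0,b5,b6} = {b0}; idom=b0
  b7: preds {b4,b5,b6}: {b0,b3,b4} ∩ {b0,b5} ∩ {b0,b5,b6} = {b0}; idom=b0

DF derivation:
  join b3 pred b0: · stop@b0
  join b3 pred b2: b2 stop@b0
  join b5 pred b1: b1 stop@b0
  join b5 pred b2: b2 stop@b0
  join b5 pred b3: b3 stop@b0
  join b5 pred b6: b6→b5 stop@b0
  join b7 pred b4: b4→b3 stop@b0
  join b7 pred b5: b5 stop@b0
  join b7 pred b6: b6→b5 stop@b0
  DF(b0)=∅
  DF(b1)={b5}
  DF(b2)={b3,b5}
  DF(b3)={b5,b7}
  DF(b4)={b7}
  DF(b5)={b5,b7}
  DF(b6)={b5,b7}
  DF(b7)=∅
  DF(b8)=∅

φ for m: defs {b0,b1,b6}
  DF⁺ = {b5,b7}

Answer: ["b5", "b7"]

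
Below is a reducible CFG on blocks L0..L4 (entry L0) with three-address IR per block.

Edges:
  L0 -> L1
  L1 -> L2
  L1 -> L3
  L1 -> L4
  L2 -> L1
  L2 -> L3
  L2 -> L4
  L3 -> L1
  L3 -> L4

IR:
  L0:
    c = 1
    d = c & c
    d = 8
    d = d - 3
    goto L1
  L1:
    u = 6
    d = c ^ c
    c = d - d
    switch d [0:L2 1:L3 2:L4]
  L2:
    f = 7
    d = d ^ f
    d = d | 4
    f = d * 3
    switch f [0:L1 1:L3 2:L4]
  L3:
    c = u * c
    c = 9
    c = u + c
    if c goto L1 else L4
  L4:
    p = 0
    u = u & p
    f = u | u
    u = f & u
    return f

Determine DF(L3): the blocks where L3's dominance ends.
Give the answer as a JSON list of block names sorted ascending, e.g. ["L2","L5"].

idom tree: L1←L0 L2←L1 L3←L1 L4←L1
Join-block Dom:
  L1: preds {L0,L2,L3}: {L0} ∩ {L0,L1,L2} ∩ {L0,L1,L3} = {L0}; idom=L0
  L3: preds {L1,L2}: {L0,L1} ∩ {L0,L1,L2} = {L0,L1}; idom=L1
  L4: preds {L1,L2,L3}: {L0,L1} ∩ {L0,L1,L2} ∩ {L0,L1,L3} = {L0,L1}; idom=L1

DF walk-up:
  L1←L0: walk · to L0
  L1←L2: walk L2→L1 to L0
  L1←L3: walk L3→L1 to L0
  L3←L1: walk · to L1
  L3←L2: walk L2 to L1
  L4←L1: walk · to L1
  L4←L2: walk L2 to L1
  L4←L3: walk L3 to L1
  L0: DF=∅
  L1: DF={L1}
  L2: DF={L1,L3,L4}
  L3: DF={L1,L4}
  L4: DF=∅

DF(L3) = ["L1", "L4"]

Answer: ["L1", "L4"]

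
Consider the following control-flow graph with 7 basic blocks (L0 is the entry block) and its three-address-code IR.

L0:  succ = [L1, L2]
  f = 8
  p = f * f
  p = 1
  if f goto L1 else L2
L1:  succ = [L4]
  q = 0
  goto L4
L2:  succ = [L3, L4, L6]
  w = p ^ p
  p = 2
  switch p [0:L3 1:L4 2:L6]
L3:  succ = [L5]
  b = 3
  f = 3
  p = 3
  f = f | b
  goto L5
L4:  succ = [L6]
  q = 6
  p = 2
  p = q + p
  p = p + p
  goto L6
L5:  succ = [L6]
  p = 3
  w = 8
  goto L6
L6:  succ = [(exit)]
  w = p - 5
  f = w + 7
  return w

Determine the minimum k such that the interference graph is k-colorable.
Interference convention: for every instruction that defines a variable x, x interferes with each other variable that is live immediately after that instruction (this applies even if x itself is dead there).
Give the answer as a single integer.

Per-block:
  L0 def {f,p} use ∅
  L1 def {q} use ∅
  L2 def {p,w} use {p}
  L3 def {b,f,p} use ∅
  L4 def {p,q} use ∅
  L5 def {p,w} use ∅
  L6 def {f,w} use {p}

Live sets:
  L0 li=∅ lo={p}
  L1 li=∅ lo=∅
  L2 li={p} lo={p}
  L3 li=∅ lo=∅
  L4 li=∅ lo={p}
  L5 li=∅ lo={p}
  L6 li={p} lo=∅

Interference:
  b: {f,p}
  f: {b,p,w}
  p: {b,f,q,w}
  q: {p}
  w: {f,p}

Colouring:
  {b,f,p} pairwise interfere (3-clique) ⇒ χ ≥ 3
  assign b→R2 f→R1 p→R0 q→R1 w→R2 — no edge inside a register ⇒ χ ≤ 3
  χ = 3

Answer: 3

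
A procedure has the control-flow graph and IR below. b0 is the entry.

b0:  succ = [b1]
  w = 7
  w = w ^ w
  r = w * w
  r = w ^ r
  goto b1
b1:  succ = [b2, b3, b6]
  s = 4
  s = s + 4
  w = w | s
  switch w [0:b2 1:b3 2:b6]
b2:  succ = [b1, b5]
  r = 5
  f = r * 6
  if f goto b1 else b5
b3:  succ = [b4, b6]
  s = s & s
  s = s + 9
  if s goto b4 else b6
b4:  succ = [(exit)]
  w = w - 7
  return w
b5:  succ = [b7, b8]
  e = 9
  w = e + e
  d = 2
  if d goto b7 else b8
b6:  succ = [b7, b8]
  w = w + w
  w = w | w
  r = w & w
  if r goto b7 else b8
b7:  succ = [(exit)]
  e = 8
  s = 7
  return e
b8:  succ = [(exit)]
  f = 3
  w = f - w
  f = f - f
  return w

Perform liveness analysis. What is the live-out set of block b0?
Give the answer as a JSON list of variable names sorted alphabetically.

Answer: ["w"]

Analysis:
Block summaries:
  b0 def {r,w} use ∅
  b1 def {s,w} use {w}
  b2 def {f,r} use ∅
  b3 def {s} use {s}
  b4 def {w} use {w}
  b5 def {d,e,w} use ∅
  b6 def {r,w} use {w}
  b7 def {e,s} use ∅
  b8 def {f,w} use {w}

Liveness:
  live b0: ∅→{w}
  live b1: {w}→{s,w}
  live b2: {w}→{w}
  live b3: {s,w}→{w}
  live b4: {w}→∅
  live b5: ∅→{w}
  live b6: {w}→{w}
  live b7: ∅→∅
  live b8: {w}→∅

live-out(b0) = ["w"]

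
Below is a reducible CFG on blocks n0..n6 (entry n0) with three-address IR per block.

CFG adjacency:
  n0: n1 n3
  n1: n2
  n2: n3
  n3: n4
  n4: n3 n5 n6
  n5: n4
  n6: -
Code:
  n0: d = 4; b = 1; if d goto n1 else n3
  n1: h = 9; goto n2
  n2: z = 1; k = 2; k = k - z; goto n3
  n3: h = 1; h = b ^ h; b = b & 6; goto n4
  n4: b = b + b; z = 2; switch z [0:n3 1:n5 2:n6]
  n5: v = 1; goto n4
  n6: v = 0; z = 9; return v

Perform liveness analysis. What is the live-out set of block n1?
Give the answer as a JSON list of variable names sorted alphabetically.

Answer: ["b"]

Analysis:
Per-block:
  n0: def={b,d} ue=∅
  n1: def={h} ue=∅
  n2: def={k,z} ue=∅
  n3: def={b,h} ue={b}
  n4: def={b,z} ue={b}
  n5: def={v} ue=∅
  n6: def={v,z} ue=∅

Live sets:
  n0: in=∅ out={b}
  n1: in={b} out={b}
  n2: in={b} out={b}
  n3: in={b} out={b}
  n4: in={b} out={b}
  n5: in={b} out={b}
  n6: in=∅ out=∅

live-out(n1) = ["b"]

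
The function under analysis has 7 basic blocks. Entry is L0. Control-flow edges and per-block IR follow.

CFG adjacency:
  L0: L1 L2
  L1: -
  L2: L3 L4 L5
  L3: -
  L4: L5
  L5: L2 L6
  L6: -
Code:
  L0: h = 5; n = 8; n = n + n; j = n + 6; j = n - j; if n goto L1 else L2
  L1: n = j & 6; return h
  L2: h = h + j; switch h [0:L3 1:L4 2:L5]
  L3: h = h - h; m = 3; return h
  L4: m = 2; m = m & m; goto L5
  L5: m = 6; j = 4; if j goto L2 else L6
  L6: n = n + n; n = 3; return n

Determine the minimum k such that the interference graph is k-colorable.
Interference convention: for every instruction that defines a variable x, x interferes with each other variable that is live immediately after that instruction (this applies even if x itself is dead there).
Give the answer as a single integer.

Answer: 3

Derivation:
Block summaries:
  L0 def {h,j,n} use ∅
  L1 def {n} use {h,j}
  L2 def {h} use {h,j}
  L3 def {h,m} use {h}
  L4 def {m} use ∅
  L5 def {j,m} use ∅
  L6 def {n} use {n}

Backward fixpoint:
  live L0: ∅→{h,j,n}
  live L1: {h,j}→∅
  live L2: {h,j,n}→{h,n}
  live L3: {h}→∅
  live L4: {h,n}→{h,n}
  live L5: {h,n}→{h,j,n}
  live L6: {n}→∅

Conflict graph:
  h↔{j,m,n}
  j↔{h,n}
  m↔{h,n}
  n↔{h,j,m}

Chromatic number:
  {h,j,n} pairwise interfere (3-clique) ⇒ χ ≥ 3
  3-colouring: R0={h}  R1={n}  R2={j,m}
  χ = 3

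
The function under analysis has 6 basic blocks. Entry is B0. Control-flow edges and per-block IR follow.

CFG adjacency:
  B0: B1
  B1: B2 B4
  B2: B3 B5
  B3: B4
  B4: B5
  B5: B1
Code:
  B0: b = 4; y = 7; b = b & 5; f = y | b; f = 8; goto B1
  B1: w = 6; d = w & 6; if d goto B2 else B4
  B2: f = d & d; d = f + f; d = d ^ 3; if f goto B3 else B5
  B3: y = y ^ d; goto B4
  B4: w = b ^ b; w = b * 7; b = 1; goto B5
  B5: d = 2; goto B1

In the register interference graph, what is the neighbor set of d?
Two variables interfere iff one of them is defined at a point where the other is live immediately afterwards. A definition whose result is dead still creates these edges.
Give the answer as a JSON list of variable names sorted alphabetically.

Per-block:
  B0: {b,f,y} / ∅
  B1: {d,w} / ∅
  B2: {d,f} / {d}
  B3: {y} / {d,y}
  B4: {b,w} / {b}
  B5: {d} / ∅

Liveness:
  B0: in=∅ out={b,y}
  B1: in={b,y} out={b,d,y}
  B2: in={b,d,y} out={b,d,y}
  B3: in={b,d,y} out={b,y}
  B4: in={b,y} out={b,y}
  B5: in={b,y} out={b,y}

Interfere edges:
  b: {d,f,w,y}
  d: {b,f,y}
  f: {b,d,y}
  w: {b,y}
  y: {b,d,f,w}

N(d) = ["b", "f", "y"]

Answer: ["b", "f", "y"]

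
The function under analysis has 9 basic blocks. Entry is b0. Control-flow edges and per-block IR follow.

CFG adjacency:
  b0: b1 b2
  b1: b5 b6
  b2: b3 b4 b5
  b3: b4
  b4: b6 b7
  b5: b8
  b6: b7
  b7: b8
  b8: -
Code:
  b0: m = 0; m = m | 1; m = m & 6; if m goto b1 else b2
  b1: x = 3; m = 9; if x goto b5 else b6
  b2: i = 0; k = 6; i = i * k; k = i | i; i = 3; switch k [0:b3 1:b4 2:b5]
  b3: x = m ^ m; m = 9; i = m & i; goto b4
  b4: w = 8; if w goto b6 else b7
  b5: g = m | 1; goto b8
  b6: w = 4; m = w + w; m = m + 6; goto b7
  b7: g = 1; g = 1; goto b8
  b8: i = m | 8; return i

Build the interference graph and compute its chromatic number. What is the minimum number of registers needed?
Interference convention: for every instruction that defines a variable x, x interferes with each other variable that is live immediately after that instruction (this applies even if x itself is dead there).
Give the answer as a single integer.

Answer: 3

Working:
Block summaries:
  b0 def {m} use ∅
  b1 def {m,x} use ∅
  b2 def {i,k} use ∅
  b3 def {i,m,x} use {i,m}
  b4 def {w} use ∅
  b5 def {g} use {m}
  b6 def {m,w} use ∅
  b7 def {g} use ∅
  b8 def {i} use {m}

Liveness:
  live b0: ∅→{m}
  live b1: ∅→{m}
  live b2: {m}→{i,m}
  live b3: {i,m}→{m}
  live b4: {m}→{m}
  live b5: {m}→{m}
  live b6: ∅→{m}
  live b7: {m}→{m}
  live b8: {m}→∅

Interfere edges:
  g: {m}
  i: {k,m,x}
  k: {i,m}
  m: {g,i,k,w,x}
  w: {m}
  x: {i,m}

Colouring:
  {i,k,m} pairwise interfere (3-clique) ⇒ χ ≥ 3
  3-colouring: r0={m}  r1={g,i,w}  r2={k,x}
  χ = 3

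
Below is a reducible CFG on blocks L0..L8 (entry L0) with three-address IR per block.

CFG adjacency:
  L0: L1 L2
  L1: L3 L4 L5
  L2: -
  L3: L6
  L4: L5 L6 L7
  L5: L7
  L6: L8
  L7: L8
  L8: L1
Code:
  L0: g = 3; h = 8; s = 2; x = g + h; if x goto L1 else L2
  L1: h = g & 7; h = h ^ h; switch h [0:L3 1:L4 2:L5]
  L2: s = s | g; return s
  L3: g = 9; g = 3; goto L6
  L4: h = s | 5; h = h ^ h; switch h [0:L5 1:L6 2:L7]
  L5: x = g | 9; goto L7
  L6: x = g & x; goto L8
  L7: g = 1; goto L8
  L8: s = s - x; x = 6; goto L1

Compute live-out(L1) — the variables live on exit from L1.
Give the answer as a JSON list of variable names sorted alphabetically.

def/use:
  L0: def={g,h,s,x} ue=∅
  L1: def={h} ue={g}
  L2: def={s} ue={g,s}
  L3: def={g} ue=∅
  L4: def={h} ue={s}
  L5: def={x} ue={g}
  L6: def={x} ue={g,x}
  L7: def={g} ue=∅
  L8: def={s,x} ue={s,x}

Live sets:
  live L0: ∅→{g,s,x}
  live L1: {g,s,x}→{g,s,x}
  live L2: {g,s}→∅
  live L3: {s,x}→{g,s,x}
  live L4: {g,s,x}→{g,s,x}
  live L5: {g,s}→{s,x}
  live L6: {g,s,x}→{g,s,x}
  live L7: {s,x}→{g,s,x}
  live L8: {g,s,x}→{g,s,x}

live-out(L1) = ["g", "s", "x"]

Answer: ["g", "s", "x"]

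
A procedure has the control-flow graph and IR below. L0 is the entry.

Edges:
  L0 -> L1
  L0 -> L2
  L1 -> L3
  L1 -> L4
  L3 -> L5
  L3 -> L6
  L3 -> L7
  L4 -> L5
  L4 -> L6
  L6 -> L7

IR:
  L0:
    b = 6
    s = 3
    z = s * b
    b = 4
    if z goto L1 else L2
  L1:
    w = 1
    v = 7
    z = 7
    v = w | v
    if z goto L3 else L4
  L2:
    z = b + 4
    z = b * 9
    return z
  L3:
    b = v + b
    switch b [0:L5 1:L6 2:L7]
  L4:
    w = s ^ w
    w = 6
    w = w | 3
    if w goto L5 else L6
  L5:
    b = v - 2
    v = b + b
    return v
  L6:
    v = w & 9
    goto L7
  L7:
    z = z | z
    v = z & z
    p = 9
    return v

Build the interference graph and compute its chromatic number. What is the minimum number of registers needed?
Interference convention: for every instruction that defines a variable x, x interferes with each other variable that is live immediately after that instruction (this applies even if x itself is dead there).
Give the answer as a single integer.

Answer: 5

Derivation:
Per-block:
  L0: {b,s,z} / ∅
  L1: {v,w,z} / ∅
  L2: {z} / {b}
  L3: {b} / {b,v}
  L4: {w} / {s,w}
  L5: {b,v} / {v}
  L6: {v} / {w}
  L7: {p,v,z} / {z}

Live sets:
  live L0: ∅→{b,s}
  live L1: {b,s}→{b,s,v,w,z}
  live L2: {b}→∅
  live L3: {b,v,w,z}→{v,w,z}
  live L4: {s,v,w,z}→{v,w,z}
  live L5: {v}→∅
  live L6: {w,z}→{z}
  live L7: {z}→∅

Interference:
  b↔{s,v,w,z}
  p↔{v}
  s↔{b,v,w,z}
  v↔{b,p,s,w,z}
  w↔{b,s,v,z}
  z↔{b,s,v,w}

Colouring:
  lower bound: {b,s,v,w,z} mutually conflict ⇒ χ ≥ 5
  5-colouring: r0={v}  r1={b,p}  r2={s}  r3={w}  r4={z}
  χ = 5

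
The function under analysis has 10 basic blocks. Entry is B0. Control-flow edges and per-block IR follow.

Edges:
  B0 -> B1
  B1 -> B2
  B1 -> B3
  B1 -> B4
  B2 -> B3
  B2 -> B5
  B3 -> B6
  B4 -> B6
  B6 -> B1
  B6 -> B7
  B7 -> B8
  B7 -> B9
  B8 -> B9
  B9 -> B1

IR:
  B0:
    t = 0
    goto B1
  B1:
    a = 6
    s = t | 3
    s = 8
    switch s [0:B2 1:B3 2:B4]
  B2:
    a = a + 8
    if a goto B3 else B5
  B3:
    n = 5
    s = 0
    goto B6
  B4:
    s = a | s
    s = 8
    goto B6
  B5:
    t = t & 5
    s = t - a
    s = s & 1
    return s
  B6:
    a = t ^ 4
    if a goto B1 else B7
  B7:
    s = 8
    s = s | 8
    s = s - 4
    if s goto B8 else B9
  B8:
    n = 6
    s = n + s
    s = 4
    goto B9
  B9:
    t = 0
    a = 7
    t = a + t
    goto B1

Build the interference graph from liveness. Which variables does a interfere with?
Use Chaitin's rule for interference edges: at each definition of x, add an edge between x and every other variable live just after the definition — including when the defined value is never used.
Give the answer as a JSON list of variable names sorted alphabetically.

Answer: ["s", "t"]

Derivation:
def/use:
  B0: {t} / ∅
  B1: {a,s} / {t}
  B2: {a} / {a}
  B3: {n,s} / ∅
  B4: {s} / {a,s}
  B5: {s,t} / {a,t}
  B6: {a} / {t}
  B7: {s} / ∅
  B8: {n,s} / {s}
  B9: {a,t} / ∅

Liveness:
  B0: in=∅ out={t}
  B1: in={t} out={a,s,t}
  B2: in={a,t} out={a,t}
  B3: in={t} out={t}
  B4: in={a,s,t} out={t}
  B5: in={a,t} out=∅
  B6: in={t} out={t}
  B7: in=∅ out={s}
  B8: in={s} out=∅
  B9: in=∅ out={t}

Conflict graph:
  a — {s,t}
  n — {s,t}
  s — {a,n,t}
  t — {a,n,s}

N(a) = ["s", "t"]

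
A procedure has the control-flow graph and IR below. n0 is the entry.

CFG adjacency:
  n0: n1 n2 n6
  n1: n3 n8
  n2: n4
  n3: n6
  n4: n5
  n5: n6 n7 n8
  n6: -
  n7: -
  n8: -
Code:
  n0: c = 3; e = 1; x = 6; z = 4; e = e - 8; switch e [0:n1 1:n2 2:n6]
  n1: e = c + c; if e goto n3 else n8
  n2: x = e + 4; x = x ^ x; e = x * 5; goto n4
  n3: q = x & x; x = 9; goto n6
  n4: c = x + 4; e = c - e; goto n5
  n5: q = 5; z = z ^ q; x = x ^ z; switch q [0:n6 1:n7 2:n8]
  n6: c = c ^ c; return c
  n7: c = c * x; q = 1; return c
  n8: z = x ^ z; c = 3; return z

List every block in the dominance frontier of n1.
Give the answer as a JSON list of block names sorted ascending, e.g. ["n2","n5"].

idom tree: n1←n0 n2←n0 n3←n1 n4←n2 n5←n4 n6←n0 n7←n5 n8←n0
Dom at joins:
  n6: preds {n0,n3,n5}: {n0} ∩ {n0,n1,n3} ∩ {n0,n2,n4,n5} = {n0}; idom=n0
  n8: preds {n1,n5}: {n0,n1} ∩ {n0,n2,n4,n5} = {n0}; idom=n0

DF derivation:
  join n6 pred n0: · stop@n0
  join n6 pred n3: n3→n1 stop@n0
  join n6 pred n5: n5→n4→n2 stop@n0
  join n8 pred n1: n1 stop@n0
  join n8 pred n5: n5→n4→n2 stop@n0
  n0: DF=∅
  n1: DF={n6,n8}
  n2: DF={n6,n8}
  n3: DF={n6}
  n4: DF={n6,n8}
  n5: DF={n6,n8}
  n6: DF=∅
  n7: DF=∅
  n8: DF=∅

DF(n1) = ["n6", "n8"]

Answer: ["n6", "n8"]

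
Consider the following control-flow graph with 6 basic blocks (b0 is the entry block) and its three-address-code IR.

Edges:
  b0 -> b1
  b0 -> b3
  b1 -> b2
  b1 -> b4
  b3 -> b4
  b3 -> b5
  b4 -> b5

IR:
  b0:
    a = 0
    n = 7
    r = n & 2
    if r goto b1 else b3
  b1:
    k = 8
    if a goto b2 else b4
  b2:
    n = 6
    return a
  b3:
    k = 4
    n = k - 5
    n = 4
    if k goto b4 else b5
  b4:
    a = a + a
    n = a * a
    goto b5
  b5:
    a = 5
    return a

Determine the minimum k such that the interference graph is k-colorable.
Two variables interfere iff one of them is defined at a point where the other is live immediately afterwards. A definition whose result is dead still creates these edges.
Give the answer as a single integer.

Answer: 3

Derivation:
def/use:
  b0: def={a,n,r} ue=∅
  b1: def={k} ue={a}
  b2: def={n} ue={a}
  b3: def={k,n} ue=∅
  b4: def={a,n} ue={a}
  b5: def={a} ue=∅

Backward fixpoint:
  b0: in=∅ out={a}
  b1: in={a} out={a}
  b2: in={a} out=∅
  b3: in={a} out={a}
  b4: in={a} out=∅
  b5: in=∅ out=∅

Interfere edges:
  a: {k,n,r}
  k: {a,n}
  n: {a,k}
  r: {a}

Registers:
  clique {a,k,n} ⇒ need ≥ 3
  assign a→c0 k→c1 n→c2 r→c1 — no edge inside a register ⇒ χ ≤ 3
  χ = 3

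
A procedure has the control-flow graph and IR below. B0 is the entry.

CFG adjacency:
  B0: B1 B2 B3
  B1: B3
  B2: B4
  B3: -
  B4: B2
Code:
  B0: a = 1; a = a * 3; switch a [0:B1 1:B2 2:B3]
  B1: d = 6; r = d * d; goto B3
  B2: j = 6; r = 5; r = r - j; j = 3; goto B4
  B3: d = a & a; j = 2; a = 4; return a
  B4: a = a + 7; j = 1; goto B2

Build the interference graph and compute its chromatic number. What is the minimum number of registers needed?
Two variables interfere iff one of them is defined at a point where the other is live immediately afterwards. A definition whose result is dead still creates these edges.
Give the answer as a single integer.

Answer: 3

Analysis:
Block summaries:
  B0: def={a} ue=∅
  B1: def={d,r} ue=∅
  B2: def={j,r} ue=∅
  B3: def={a,d,j} ue={a}
  B4: def={a,j} ue={a}

Backward fixpoint:
  B0: in=∅ out={a}
  B1: in={a} out={a}
  B2: in={a} out={a}
  B3: in={a} out=∅
  B4: in={a} out={a}

Interference:
  a — {d,j,r}
  d — {a}
  j — {a,r}
  r — {a,j}

Chromatic number:
  {a,j,r} pairwise interfere (3-clique) ⇒ χ ≥ 3
  assign a→c0 d→c1 j→c1 r→c2 — no edge inside a register ⇒ χ ≤ 3
  χ = 3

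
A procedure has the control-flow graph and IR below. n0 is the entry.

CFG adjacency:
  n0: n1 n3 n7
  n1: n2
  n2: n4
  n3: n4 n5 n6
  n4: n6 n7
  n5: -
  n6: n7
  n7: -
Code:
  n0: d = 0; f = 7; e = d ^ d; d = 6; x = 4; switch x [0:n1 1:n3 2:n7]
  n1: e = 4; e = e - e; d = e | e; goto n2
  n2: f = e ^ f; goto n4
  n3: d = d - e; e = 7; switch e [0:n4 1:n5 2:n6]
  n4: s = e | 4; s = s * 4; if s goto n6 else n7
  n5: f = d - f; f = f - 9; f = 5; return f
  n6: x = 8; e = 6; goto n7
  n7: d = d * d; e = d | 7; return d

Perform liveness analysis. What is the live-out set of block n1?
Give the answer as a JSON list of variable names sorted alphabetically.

Block summaries:
  n0: def={d,e,f,x} ue=∅
  n1: def={d,e} ue=∅
  n2: def={f} ue={e,f}
  n3: def={d,e} ue={d,e}
  n4: def={s} ue={e}
  n5: def={f} ue={d,f}
  n6: def={e,x} ue=∅
  n7: def={d,e} ue={d}

Backward fixpoint:
  n0 li=∅ lo={d,e,f}
  n1 li={f} lo={d,e,f}
  n2 li={d,e,f} lo={d,e}
  n3 li={d,e,f} lo={d,e,f}
  n4 li={d,e} lo={d}
  n5 li={d,f} lo=∅
  n6 li={d} lo={d}
  n7 li={d} lo=∅

live-out(n1) = ["d", "e", "f"]

Answer: ["d", "e", "f"]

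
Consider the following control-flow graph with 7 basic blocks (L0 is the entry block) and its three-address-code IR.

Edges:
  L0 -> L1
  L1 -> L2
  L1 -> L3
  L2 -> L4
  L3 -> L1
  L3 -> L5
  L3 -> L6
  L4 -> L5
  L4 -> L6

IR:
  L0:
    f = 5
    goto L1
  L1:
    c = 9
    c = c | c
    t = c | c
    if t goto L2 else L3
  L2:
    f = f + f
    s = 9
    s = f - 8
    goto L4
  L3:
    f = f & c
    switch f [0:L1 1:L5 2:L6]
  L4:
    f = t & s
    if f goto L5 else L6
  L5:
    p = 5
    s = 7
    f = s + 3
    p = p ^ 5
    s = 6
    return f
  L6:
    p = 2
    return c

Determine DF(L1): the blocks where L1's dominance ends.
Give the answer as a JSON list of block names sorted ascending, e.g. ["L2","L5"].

Answer: ["L1"]

Working:
idom tree: L1←L0 L2←L1 L3←L1 L4←L2 L5←L1 L6←L1
Dom∩ at merges:
  L1: preds {L0,L3}: {L0} ∩ {L0,L1,L3} = {L0}; idom=L0
  L5: preds {L3,L4}: {L0,L1,L3} ∩ {L0,L1,L2,L4} = {L0,L1}; idom=L1
  L6: preds {L3,L4}: {L0,L1,L3} ∩ {L0,L1,L2,L4} = {L0,L1}; idom=L1

DF walk-up:
  L1←L0: walk · to L0
  L1←L3: walk L3→L1 to L0
  L5←L3: walk L3 to L1
  L5←L4: walk L4→L2 to L1
  L6←L3: walk L3 to L1
  L6←L4: walk L4→L2 to L1
  L0 → ∅
  L1 → {L1}
  L2 → {L5,L6}
  L3 → {L1,L5,L6}
  L4 → {L5,L6}
  L5 → ∅
  L6 → ∅

DF(L1) = ["L1"]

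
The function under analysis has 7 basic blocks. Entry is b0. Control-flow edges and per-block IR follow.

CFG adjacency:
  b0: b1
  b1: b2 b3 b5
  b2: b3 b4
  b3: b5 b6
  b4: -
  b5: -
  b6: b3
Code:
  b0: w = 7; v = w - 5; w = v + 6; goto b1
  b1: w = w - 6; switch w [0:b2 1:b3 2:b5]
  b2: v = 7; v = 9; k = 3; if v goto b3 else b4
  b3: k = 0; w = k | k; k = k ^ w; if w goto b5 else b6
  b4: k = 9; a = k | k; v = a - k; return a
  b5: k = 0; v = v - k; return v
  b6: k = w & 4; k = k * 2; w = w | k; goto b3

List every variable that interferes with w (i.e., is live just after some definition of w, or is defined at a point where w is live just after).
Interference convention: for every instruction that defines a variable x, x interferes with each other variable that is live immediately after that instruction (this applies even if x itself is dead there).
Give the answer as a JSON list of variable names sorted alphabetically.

Answer: ["k", "v"]

Derivation:
Per-block:
  b0: def={v,w} ue=∅
  b1: def={w} ue={w}
  b2: def={k,v} ue=∅
  b3: def={k,w} ue=∅
  b4: def={a,k,v} ue=∅
  b5: def={k,v} ue={v}
  b6: def={k,w} ue={w}

Liveness:
  b0 li=∅ lo={v,w}
  b1 li={v,w} lo={v}
  b2 li=∅ lo={v}
  b3 li={v} lo={v,w}
  b4 li=∅ lo=∅
  b5 li={v} lo=∅
  b6 li={v,w} lo={v}

Interference:
  a↔{k,v}
  k↔{a,v,w}
  v↔{a,k,w}
  w↔{k,v}

N(w) = ["k", "v"]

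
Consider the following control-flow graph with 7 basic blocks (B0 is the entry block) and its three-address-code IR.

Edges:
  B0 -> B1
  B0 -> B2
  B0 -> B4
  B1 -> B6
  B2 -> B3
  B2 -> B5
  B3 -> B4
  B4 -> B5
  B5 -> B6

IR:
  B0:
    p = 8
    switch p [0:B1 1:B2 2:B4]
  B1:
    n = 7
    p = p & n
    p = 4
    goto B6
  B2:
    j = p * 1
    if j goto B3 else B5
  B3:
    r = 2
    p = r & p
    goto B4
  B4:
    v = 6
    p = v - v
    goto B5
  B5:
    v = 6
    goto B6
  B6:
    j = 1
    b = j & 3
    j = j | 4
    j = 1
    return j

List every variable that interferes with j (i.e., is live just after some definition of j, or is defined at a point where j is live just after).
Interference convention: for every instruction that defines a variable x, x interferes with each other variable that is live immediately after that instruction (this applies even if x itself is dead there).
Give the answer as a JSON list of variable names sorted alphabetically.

Answer: ["b", "p"]

Analysis:
Per-block:
  B0: def={p} ue=∅
  B1: def={n,p} ue={p}
  B2: def={j} ue={p}
  B3: def={p,r} ue={p}
  B4: def={p,v} ue=∅
  B5: def={v} ue=∅
  B6: def={b,j} ue=∅

Backward fixpoint:
  B0 li=∅ lo={p}
  B1 li={p} lo=∅
  B2 li={p} lo={p}
  B3 li={p} lo=∅
  B4 li=∅ lo=∅
  B5 li=∅ lo=∅
  B6 li=∅ lo=∅

Conflict graph:
  b: {j}
  j: {b,p}
  n: {p}
  p: {j,n,r}
  r: {p}
  v: ∅

N(j) = ["b", "p"]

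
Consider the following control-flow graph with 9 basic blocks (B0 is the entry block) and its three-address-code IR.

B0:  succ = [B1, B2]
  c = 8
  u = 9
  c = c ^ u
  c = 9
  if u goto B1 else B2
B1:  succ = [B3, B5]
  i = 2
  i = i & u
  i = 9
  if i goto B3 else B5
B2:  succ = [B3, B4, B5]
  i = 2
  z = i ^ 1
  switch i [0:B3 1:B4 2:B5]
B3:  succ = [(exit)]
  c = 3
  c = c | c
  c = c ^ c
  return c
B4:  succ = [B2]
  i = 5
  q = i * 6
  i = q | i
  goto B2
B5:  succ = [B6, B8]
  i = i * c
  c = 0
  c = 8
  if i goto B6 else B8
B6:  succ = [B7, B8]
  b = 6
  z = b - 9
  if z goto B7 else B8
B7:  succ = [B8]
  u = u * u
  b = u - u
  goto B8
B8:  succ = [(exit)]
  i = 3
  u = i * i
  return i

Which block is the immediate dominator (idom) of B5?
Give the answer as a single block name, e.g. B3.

Answer: B0

Analysis:
idom tree: B1←B0 B2←B0 B3←B0 B4←B2 B5←B0 B6←B5 B7←B6 B8←B5
Dom at joins:
  B2: preds {B0,B4}: {B0} ∩ {B0,B2,B4} = {B0}; idom=B0
  B3: preds {B1,B2}: {B0,B1} ∩ {B0,B2} = {B0}; idom=B0
  B5: preds {B1,B2}: {B0,B1} ∩ {B0,B2} = {B0}; idom=B0
  B8: preds {B5,B6,B7}: {B0,B5} ∩ {B0,B5,B6} ∩ {B0,B5,B6,B7} = {B0,B5}; idom=B5

idom(B5) = B0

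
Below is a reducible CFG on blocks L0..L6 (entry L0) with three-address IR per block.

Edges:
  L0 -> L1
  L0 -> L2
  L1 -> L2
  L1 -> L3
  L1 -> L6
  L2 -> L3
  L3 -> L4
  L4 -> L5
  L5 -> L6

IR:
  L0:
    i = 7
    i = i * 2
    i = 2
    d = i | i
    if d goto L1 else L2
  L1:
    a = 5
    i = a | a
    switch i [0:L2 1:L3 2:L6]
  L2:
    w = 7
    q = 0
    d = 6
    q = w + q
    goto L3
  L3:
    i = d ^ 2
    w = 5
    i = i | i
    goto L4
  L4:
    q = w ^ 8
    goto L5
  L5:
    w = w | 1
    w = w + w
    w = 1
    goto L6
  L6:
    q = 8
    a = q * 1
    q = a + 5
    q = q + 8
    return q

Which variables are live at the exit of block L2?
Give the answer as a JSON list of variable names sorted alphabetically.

Per-block:
  L0: {d,i} / ∅
  L1: {a,i} / ∅
  L2: {d,q,w} / ∅
  L3: {i,w} / {d}
  L4: {q} / {w}
  L5: {w} / {w}
  L6: {a,q} / ∅

Backward fixpoint:
  L0 li=∅ lo={d}
  L1 li={d} lo={d}
  L2 li=∅ lo={d}
  L3 li={d} lo={w}
  L4 li={w} lo={w}
  L5 li={w} lo=∅
  L6 li=∅ lo=∅

live-out(L2) = ["d"]

Answer: ["d"]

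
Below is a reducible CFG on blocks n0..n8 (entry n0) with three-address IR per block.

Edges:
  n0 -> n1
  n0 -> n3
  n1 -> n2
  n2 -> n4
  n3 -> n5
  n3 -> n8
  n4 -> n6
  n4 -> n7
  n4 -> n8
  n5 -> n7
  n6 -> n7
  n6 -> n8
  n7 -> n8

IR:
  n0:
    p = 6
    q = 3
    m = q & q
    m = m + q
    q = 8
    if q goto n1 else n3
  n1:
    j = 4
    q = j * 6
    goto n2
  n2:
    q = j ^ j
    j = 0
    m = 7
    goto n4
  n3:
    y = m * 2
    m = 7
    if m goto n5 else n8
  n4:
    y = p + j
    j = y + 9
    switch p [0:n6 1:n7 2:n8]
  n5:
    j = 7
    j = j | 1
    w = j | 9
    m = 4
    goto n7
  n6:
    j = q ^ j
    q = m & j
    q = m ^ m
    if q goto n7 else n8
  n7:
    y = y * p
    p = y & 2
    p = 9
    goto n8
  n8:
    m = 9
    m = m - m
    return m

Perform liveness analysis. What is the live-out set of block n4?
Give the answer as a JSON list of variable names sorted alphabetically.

def/use:
  n0: def={m,p,q} ue=∅
  n1: def={j,q} ue=∅
  n2: def={j,m,q} ue={j}
  n3: def={m,y} ue={m}
  n4: def={j,y} ue={j,p}
  n5: def={j,m,w} ue=∅
  n6: def={j,q} ue={j,m,q}
  n7: def={p,y} ue={p,y}
  n8: def={m} ue=∅

Liveness:
  live n0: ∅→{m,p}
  live n1: {p}→{j,p}
  live n2: {j,p}→{j,m,p,q}
  live n3: {m,p}→{p,y}
  live n4: {j,m,p,q}→{j,m,p,q,y}
  live n5: {p,y}→{p,y}
  live n6: {j,m,p,q,y}→{p,y}
  live n7: {p,y}→∅
  live n8: ∅→∅

live-out(n4) = ["j", "m", "p", "q", "y"]

Answer: ["j", "m", "p", "q", "y"]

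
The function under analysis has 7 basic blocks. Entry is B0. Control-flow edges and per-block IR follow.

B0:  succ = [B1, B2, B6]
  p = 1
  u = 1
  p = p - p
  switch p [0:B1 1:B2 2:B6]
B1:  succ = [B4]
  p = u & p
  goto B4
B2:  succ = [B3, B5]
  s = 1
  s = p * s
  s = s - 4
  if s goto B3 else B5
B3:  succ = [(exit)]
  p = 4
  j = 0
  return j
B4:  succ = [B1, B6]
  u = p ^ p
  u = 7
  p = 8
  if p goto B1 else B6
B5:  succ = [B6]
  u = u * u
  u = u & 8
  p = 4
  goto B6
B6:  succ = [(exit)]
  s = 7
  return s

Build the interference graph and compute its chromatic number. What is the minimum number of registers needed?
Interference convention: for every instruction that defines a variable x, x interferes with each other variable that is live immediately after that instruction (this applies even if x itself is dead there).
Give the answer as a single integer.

Answer: 3

Analysis:
Per-block:
  B0: def={p,u} ue=∅
  B1: def={p} ue={p,u}
  B2: def={s} ue={p}
  B3: def={j,p} ue=∅
  B4: def={p,u} ue={p}
  B5: def={p,u} ue={u}
  B6: def={s} ue=∅

Live sets:
  live B0: ∅→{p,u}
  live B1: {p,u}→{p}
  live B2: {p,u}→{u}
  live B3: ∅→∅
  live B4: {p}→{p,u}
  live B5: {u}→∅
  live B6: ∅→∅

Conflict graph:
  j: ∅
  p: {s,u}
  s: {p,u}
  u: {p,s}

Registers:
  {p,s,u} pairwise interfere (3-clique) ⇒ χ ≥ 3
  3-colouring: R0={j,p}  R1={s}  R2={u}
  χ = 3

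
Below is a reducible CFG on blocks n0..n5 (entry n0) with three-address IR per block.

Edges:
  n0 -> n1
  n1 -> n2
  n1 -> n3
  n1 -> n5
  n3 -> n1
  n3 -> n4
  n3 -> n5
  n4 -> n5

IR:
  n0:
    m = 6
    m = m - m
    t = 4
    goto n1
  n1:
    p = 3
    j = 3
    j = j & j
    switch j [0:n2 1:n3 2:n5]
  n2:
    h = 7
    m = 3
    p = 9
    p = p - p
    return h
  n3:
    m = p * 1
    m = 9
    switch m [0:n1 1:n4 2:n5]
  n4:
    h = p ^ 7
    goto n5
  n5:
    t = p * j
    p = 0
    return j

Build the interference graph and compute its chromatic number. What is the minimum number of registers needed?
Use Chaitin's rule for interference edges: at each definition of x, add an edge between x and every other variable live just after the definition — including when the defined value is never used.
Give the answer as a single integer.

Answer: 4

Working:
Block summaries:
  n0 def {m,t} use ∅
  n1 def {j,p} use ∅
  n2 def {h,m,p} use ∅
  n3 def {m} use {p}
  n4 def {h} use {p}
  n5 def {p,t} use {j,p}

Liveness:
  n0 li=∅ lo=∅
  n1 li=∅ lo={j,p}
  n2 li=∅ lo=∅
  n3 li={j,p} lo={j,p}
  n4 li={j,p} lo={j,p}
  n5 li={j,p} lo=∅

Interference:
  h: {j,m,p}
  j: {h,m,p,t}
  m: {h,j,p}
  p: {h,j,m}
  t: {j}

Chromatic number:
  {h,j,m,p} pairwise interfere (4-clique) ⇒ χ ≥ 4
  assign h→c1 j→c0 m→c2 p→c3 t→c1 — no edge inside a register ⇒ χ ≤ 4
  χ = 4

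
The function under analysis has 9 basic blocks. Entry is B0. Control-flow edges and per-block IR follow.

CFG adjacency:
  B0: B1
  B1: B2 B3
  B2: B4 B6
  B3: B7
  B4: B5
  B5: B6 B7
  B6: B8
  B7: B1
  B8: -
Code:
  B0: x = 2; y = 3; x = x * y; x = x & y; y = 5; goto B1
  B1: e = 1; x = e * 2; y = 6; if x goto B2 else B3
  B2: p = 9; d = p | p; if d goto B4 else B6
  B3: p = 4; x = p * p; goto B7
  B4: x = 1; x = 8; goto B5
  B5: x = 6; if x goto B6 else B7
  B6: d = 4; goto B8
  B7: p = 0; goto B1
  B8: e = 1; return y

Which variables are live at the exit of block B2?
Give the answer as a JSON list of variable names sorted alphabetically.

Answer: ["y"]

Derivation:
def/use:
  B0: def={x,y} ue=∅
  B1: def={e,x,y} ue=∅
  B2: def={d,p} ue=∅
  B3: def={p,x} ue=∅
  B4: def={x} ue=∅
  B5: def={x} ue=∅
  B6: def={d} ue=∅
  B7: def={p} ue=∅
  B8: def={e} ue={y}

Backward fixpoint:
  B0: in=∅ out=∅
  B1: in=∅ out={y}
  B2: in={y} out={y}
  B3: in=∅ out=∅
  B4: in={y} out={y}
  B5: in={y} out={y}
  B6: in={y} out={y}
  B7: in=∅ out=∅
  B8: in={y} out=∅

live-out(B2) = ["y"]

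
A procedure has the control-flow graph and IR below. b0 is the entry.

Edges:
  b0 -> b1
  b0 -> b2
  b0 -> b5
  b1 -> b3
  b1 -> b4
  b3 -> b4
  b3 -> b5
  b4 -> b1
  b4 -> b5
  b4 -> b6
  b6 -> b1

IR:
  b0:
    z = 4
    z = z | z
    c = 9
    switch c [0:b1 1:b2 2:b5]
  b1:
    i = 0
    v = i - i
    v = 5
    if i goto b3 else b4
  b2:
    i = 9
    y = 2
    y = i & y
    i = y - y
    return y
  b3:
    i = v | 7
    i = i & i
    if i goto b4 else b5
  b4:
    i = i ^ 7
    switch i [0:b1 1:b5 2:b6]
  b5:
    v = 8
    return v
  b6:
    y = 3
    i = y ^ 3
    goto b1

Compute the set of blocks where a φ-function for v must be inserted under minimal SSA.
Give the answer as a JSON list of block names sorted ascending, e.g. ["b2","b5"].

Answer: ["b1", "b5"]

Working:
idom tree: b1←b0 b2←b0 b3←b1 b4←b1 b5←b0 b6←b4
Dom at joins:
  b1: preds {b0,b4,b6}: {b0} ∩ {b0,b1,b4} ∩ {b0,b1,b4,b6} = {b0}; idom=b0
  b4: preds {b1,b3}: {b0,b1} ∩ {b0,b1,b3} = {b0,b1}; idom=b1
  b5: preds {b0,b3,b4}: {b0} ∩ {b0,b1,b3} ∩ {b0,b1,b4} = {b0}; idom=b0

DF walk-up:
  b1←b0: walk · to b0
  b1←b4: walk b4→b1 to b0
  b1←b6: walk b6→b4→b1 to b0
  b4←b1: walk · to b1
  b4←b3: walk b3 to b1
  b5←b0: walk · to b0
  b5←b3: walk b3→b1 to b0
  b5←b4: walk b4→b1 to b0
  b0 → ∅
  b1 → {b1,b5}
  b2 → ∅
  b3 → {b4,b5}
  b4 → {b1,b5}
  b5 → ∅
  b6 → {b1}

φ for v: defs {b1,b5}
  DF⁺ = {b1,b5}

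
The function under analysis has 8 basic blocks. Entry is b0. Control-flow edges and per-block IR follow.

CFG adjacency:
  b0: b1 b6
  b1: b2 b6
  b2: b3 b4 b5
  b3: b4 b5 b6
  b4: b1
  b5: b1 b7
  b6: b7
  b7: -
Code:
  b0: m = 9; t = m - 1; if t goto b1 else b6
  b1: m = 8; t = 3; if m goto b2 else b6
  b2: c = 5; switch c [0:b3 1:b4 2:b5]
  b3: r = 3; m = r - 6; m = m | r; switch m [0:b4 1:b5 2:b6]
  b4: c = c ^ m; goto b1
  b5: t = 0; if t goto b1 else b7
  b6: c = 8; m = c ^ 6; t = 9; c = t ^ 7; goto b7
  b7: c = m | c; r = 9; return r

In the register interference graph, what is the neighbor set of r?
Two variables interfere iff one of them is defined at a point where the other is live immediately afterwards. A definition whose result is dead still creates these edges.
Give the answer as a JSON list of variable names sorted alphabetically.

Block summaries:
  b0: def={m,t} ue=∅
  b1: def={m,t} ue=∅
  b2: def={c} ue=∅
  b3: def={m,r} ue=∅
  b4: def={c} ue={c,m}
  b5: def={t} ue=∅
  b6: def={c,m,t} ue=∅
  b7: def={c,r} ue={c,m}

Liveness:
  live b0: ∅→∅
  live b1: ∅→{m}
  live b2: {m}→{c,m}
  live b3: {c}→{c,m}
  live b4: {c,m}→∅
  live b5: {c,m}→{c,m}
  live b6: ∅→{c,m}
  live b7: {c,m}→∅

Conflict graph:
  c↔{m,r,t}
  m↔{c,r,t}
  r↔{c,m}
  t↔{c,m}

N(r) = ["c", "m"]

Answer: ["c", "m"]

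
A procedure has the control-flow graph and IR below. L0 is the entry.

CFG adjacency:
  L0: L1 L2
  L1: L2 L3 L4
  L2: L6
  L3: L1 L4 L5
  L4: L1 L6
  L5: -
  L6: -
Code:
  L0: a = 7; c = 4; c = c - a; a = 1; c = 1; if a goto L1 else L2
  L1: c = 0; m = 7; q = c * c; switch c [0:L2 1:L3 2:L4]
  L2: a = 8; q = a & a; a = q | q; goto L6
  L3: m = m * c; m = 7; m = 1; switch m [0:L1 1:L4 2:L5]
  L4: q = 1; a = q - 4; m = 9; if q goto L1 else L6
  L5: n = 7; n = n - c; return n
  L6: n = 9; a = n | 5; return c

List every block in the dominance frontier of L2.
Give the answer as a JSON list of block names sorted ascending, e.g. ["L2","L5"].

Answer: ["L6"]

Working:
idom tree: L1←L0 L2←L0 L3←L1 L4←L1 L5←L3 L6←L0
Dom∩ at merges:
  L1: preds {L0,L3,L4}: {L0} ∩ {L0,L1,L3} ∩ {L0,L1,L4} = {L0}; idom=L0
  L2: preds {L0,L1}: {L0} ∩ {L0,L1} = {L0}; idom=L0
  L4: preds {L1,L3}: {L0,L1} ∩ {L0,L1,L3} = {L0,L1}; idom=L1
  L6: preds {L2,L4}: {L0,L2} ∩ {L0,L1,L4} = {L0}; idom=L0

DF walk-up:
  join L1 pred L0: · stop@L0
  join L1 pred L3: L3→L1 stop@L0
  join L1 pred L4: L4→L1 stop@L0
  join L2 pred L0: · stop@L0
  join L2 pred L1: L1 stop@L0
  join L4 pred L1: · stop@L1
  join L4 pred L3: L3 stop@L1
  join L6 pred L2: L2 stop@L0
  join L6 pred L4: L4→L1 stop@L0
  L0: DF=∅
  L1: DF={L1,L2,L6}
  L2: DF={L6}
  L3: DF={L1,L4}
  L4: DF={L1,L6}
  L5: DF=∅
  L6: DF=∅

DF(L2) = ["L6"]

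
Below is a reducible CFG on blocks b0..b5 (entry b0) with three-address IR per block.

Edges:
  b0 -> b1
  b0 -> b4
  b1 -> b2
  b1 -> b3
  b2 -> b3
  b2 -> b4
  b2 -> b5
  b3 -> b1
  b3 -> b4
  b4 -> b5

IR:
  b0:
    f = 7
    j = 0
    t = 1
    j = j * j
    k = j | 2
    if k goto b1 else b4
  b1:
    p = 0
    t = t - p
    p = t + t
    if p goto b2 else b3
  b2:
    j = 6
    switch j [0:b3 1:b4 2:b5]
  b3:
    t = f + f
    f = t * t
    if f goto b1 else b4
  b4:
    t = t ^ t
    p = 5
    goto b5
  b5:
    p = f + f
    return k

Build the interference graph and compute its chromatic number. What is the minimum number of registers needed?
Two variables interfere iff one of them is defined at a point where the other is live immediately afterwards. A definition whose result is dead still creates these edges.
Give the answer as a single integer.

Answer: 4

Analysis:
Per-block:
  b0: def={f,j,k,t} ue=∅
  b1: def={p,t} ue={t}
  b2: def={j} ue=∅
  b3: def={f,t} ue={f}
  b4: def={p,t} ue={t}
  b5: def={p} ue={f,k}

Live sets:
  b0: in=∅ out={f,k,t}
  b1: in={f,k,t} out={f,k,t}
  b2: in={f,k,t} out={f,k,t}
  b3: in={f,k} out={f,k,t}
  b4: in={f,k,t} out={f,k}
  b5: in={f,k} out=∅

Interference:
  f↔{j,k,p,t}
  j↔{f,k,t}
  k↔{f,j,p,t}
  p↔{f,k,t}
  t↔{f,j,k,p}

Registers:
  {f,j,k,t} pairwise interfere (4-clique) ⇒ χ ≥ 4
  4-colouring: R0={f}  R1={k}  R2={t}  R3={j,p}
  χ = 4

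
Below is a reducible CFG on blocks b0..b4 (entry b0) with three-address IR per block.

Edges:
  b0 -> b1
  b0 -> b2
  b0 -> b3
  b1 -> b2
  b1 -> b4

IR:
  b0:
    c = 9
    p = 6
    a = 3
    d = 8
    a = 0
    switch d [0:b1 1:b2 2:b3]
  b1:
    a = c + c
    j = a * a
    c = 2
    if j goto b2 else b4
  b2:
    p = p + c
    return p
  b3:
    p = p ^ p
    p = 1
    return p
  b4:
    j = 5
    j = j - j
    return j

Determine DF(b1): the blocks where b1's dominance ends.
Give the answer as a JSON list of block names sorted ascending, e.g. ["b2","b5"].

idom tree: b1←b0 b2←b0 b3←b0 b4←b1
Dom at joins:
  b2: preds {b0,b1}: {b0} ∩ {b0,b1} = {b0}; idom=b0

DF walk-up:
  b2←b0: walk · to b0
  b2←b1: walk b1 to b0
  b0: DF=∅
  b1: DF={b2}
  b2: DF=∅
  b3: DF=∅
  b4: DF=∅

DF(b1) = ["b2"]

Answer: ["b2"]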